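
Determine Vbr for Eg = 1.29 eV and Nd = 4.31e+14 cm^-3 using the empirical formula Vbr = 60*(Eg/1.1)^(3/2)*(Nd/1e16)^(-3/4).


Step 1: Eg/1.1 = 1.29/1.1 = 1.172727
Step 2: (Eg/1.1)^1.5 = 1.172727^1.5 = 1.269976
Step 3: (Nd/1e16)^(-0.75) = (0.0431)^(-0.75) = 10.571632
Step 4: Vbr = 60 * 1.269976 * 10.571632 = 805.5 V

805.5


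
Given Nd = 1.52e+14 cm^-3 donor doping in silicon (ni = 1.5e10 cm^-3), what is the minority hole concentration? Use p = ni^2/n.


Step 1: Since Nd >> ni, n ≈ Nd = 1.52e+14 cm^-3
Step 2: p = ni^2 / n = (1.5e10)^2 / 1.52e+14
Step 3: p = 2.25e20 / 1.52e+14 = 1.48e+06 cm^-3

1.48e+06


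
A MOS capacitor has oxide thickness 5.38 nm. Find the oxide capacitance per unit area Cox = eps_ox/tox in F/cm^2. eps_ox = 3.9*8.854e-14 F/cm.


Step 1: eps_ox = 3.9 * 8.854e-14 = 3.45306e-13 F/cm
Step 2: tox in cm = 5.38 nm * 1e-7 = 5.3800e-07 cm
Step 3: Cox = 3.45306e-13 / 5.3800e-07 = 6.42e-07 F/cm^2

6.42e-07


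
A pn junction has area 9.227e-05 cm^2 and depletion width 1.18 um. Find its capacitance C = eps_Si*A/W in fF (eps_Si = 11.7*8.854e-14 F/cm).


Step 1: eps_Si = 11.7 * 8.854e-14 = 1.035918e-12 F/cm
Step 2: W in cm = 1.18 * 1e-4 = 1.18e-04 cm
Step 3: C = 1.035918e-12 * 9.227e-05 / 1.18e-04 = 8.100352e-13 F
Step 4: C = 810.04 fF

810.04


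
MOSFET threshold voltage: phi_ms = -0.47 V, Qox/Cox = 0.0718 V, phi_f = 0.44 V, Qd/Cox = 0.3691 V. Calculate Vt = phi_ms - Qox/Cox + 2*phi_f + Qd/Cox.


Step 1: Vt = phi_ms - Qox/Cox + 2*phi_f + Qd/Cox
Step 2: Vt = -0.47 - 0.0718 + 2*0.44 + 0.3691
Step 3: Vt = -0.47 - 0.0718 + 0.88 + 0.3691
Step 4: Vt = 0.7073 V

0.7073


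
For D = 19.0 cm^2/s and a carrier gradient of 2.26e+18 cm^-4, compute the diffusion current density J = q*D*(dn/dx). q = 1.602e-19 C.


Step 1: J = q * D * (dn/dx)
Step 2: J = 1.602e-19 * 19.0 * 2.26e+18
Step 3: J = 6.88e+00 A/cm^2

6.88e+00


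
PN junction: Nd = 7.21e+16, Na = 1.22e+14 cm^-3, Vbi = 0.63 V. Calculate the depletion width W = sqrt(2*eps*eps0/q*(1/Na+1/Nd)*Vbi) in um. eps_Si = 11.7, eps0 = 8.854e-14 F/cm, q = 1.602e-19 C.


Step 1: 1/Na + 1/Nd = 1/1.22e+14 + 1/7.21e+16 = 8.21059e-15
Step 2: 2*eps*eps0/q = 2*11.7*8.854e-14/1.602e-19 = 1.293281e+07
Step 3: W^2 = 1.293281e+07 * 8.21059e-15 * 0.63 = 6.68972e-08
Step 4: W = sqrt(6.68972e-08) = 2.586e-04 cm = 2.586 um

2.586


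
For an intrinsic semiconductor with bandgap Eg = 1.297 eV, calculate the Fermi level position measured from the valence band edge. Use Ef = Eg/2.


Step 1: For an intrinsic semiconductor, the Fermi level sits at midgap.
Step 2: Ef = Eg / 2 = 1.297 / 2 = 0.6485 eV

0.6485


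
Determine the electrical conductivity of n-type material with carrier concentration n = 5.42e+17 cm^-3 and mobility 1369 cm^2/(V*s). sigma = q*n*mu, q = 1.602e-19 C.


Step 1: sigma = q * n * mu
Step 2: sigma = 1.602e-19 * 5.42e+17 * 1369
Step 3: sigma = 1.189e+02 S/cm

1.189e+02


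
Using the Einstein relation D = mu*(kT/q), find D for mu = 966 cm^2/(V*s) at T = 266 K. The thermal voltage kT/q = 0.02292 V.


Step 1: D = mu * (kT/q)
Step 2: D = 966 * 0.02292
Step 3: D = 22.14 cm^2/s

22.14


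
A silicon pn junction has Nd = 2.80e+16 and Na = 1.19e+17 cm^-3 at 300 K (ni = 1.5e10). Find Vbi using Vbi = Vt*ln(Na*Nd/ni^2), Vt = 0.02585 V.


Step 1: Compute Na*Nd/ni^2 = 1.19e+17 * 2.80e+16 / (1.5e10)^2 = 1.4809e+13
Step 2: ln(1.4809e+13) = 30.3263
Step 3: Vbi = 0.02585 * 30.3263 = 0.784 V

0.784


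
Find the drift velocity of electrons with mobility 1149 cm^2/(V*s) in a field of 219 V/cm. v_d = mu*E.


Step 1: v_d = mu * E
Step 2: v_d = 1149 * 219 = 251631
Step 3: v_d = 2.52e+05 cm/s

2.52e+05


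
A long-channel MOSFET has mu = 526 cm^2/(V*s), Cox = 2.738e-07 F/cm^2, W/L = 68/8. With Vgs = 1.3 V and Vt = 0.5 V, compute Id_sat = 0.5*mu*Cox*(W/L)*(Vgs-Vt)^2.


Step 1: Overdrive voltage Vov = Vgs - Vt = 1.3 - 0.5 = 0.8 V
Step 2: W/L = 68/8 = 8.5
Step 3: Id = 0.5 * 526 * 2.738e-07 * 8.5 * 0.8^2
Step 4: Id = 3.92e-04 A

3.92e-04


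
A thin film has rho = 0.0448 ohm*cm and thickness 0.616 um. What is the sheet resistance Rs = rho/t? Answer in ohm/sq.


Step 1: Convert thickness to cm: t = 0.616 um = 6.1600e-05 cm
Step 2: Rs = rho / t = 0.0448 / 6.1600e-05
Step 3: Rs = 727.3 ohm/sq

727.3


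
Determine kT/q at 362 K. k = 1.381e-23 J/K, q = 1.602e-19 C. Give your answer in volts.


Step 1: kT = 1.381e-23 * 362 = 4.99922e-21 J
Step 2: Vt = kT/q = 4.99922e-21 / 1.602e-19
Step 3: Vt = 0.03121 V

0.03121


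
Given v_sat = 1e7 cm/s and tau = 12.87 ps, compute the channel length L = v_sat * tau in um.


Step 1: tau in seconds = 12.87 ps * 1e-12 = 1.2870e-11 s
Step 2: L = v_sat * tau = 1e7 * 1.2870e-11 = 1.2870e-04 cm
Step 3: L in um = 1.2870e-04 * 1e4 = 1.287 um

1.287


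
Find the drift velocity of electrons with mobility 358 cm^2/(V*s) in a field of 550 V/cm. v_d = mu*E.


Step 1: v_d = mu * E
Step 2: v_d = 358 * 550 = 196900
Step 3: v_d = 1.97e+05 cm/s

1.97e+05


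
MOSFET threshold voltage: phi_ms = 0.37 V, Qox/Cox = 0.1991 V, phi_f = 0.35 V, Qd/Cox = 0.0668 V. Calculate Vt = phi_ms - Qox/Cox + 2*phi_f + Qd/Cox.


Step 1: Vt = phi_ms - Qox/Cox + 2*phi_f + Qd/Cox
Step 2: Vt = 0.37 - 0.1991 + 2*0.35 + 0.0668
Step 3: Vt = 0.37 - 0.1991 + 0.7 + 0.0668
Step 4: Vt = 0.9377 V

0.9377


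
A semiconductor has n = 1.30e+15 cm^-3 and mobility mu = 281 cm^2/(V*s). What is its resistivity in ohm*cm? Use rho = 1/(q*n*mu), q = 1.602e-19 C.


Step 1: sigma = q * n * mu = 1.602e-19 * 1.30e+15 * 281 = 5.85211e-02 S/cm
Step 2: rho = 1 / sigma = 1 / 5.85211e-02 = 17.09 ohm*cm

17.09


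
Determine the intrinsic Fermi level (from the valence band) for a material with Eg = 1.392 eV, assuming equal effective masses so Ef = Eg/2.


Step 1: For an intrinsic semiconductor, the Fermi level sits at midgap.
Step 2: Ef = Eg / 2 = 1.392 / 2 = 0.696 eV

0.696


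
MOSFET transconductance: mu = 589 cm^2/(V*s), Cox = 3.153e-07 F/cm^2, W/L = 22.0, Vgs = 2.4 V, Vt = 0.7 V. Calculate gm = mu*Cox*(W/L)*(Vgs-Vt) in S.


Step 1: Vov = Vgs - Vt = 2.4 - 0.7 = 1.7 V
Step 2: gm = mu * Cox * (W/L) * Vov
Step 3: gm = 589 * 3.153e-07 * 22.0 * 1.7 = 6.95e-03 S

6.95e-03


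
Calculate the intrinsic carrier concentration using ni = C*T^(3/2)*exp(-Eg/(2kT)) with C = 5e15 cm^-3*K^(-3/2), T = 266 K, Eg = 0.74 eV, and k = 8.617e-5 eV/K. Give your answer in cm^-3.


Step 1: Compute kT = 8.617e-5 * 266 = 0.02292122 eV
Step 2: Exponent = -Eg/(2kT) = -0.74/(2*0.02292122) = -16.14225
Step 3: T^(3/2) = 266^1.5 = 4338.33
Step 4: ni = 5e15 * 4338.33 * exp(-16.14225) = 2.12e+12 cm^-3

2.12e+12


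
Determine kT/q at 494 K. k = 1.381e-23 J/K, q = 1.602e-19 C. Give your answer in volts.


Step 1: kT = 1.381e-23 * 494 = 6.82214e-21 J
Step 2: Vt = kT/q = 6.82214e-21 / 1.602e-19
Step 3: Vt = 0.04259 V

0.04259


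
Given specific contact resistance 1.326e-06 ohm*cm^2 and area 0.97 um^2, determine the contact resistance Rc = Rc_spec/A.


Step 1: Convert area to cm^2: 0.97 um^2 = 9.7000e-09 cm^2
Step 2: Rc = Rc_spec / A = 1.326e-06 / 9.7000e-09
Step 3: Rc = 1.37e+02 ohms

1.37e+02


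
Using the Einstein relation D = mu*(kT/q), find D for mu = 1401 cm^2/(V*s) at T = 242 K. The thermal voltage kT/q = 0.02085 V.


Step 1: D = mu * (kT/q)
Step 2: D = 1401 * 0.02085
Step 3: D = 29.21 cm^2/s

29.21


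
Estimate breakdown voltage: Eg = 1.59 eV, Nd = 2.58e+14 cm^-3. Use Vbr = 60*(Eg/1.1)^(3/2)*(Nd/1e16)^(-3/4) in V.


Step 1: Eg/1.1 = 1.59/1.1 = 1.445455
Step 2: (Eg/1.1)^1.5 = 1.445455^1.5 = 1.737828
Step 3: (Nd/1e16)^(-0.75) = (0.0258)^(-0.75) = 15.534069
Step 4: Vbr = 60 * 1.737828 * 15.534069 = 1619.7 V

1619.7


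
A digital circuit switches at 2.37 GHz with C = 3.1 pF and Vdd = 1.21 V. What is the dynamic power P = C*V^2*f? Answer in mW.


Step 1: V^2 = 1.21^2 = 1.4641 V^2
Step 2: P = C*V^2*f = 3.1e-12 F * 1.4641 * 2.37e9 Hz
Step 3: P = 1.07567427e-02 W
Step 4: P = 10.757 mW

10.757


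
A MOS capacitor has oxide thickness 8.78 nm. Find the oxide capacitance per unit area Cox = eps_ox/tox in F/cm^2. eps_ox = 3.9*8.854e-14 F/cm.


Step 1: eps_ox = 3.9 * 8.854e-14 = 3.45306e-13 F/cm
Step 2: tox in cm = 8.78 nm * 1e-7 = 8.7800e-07 cm
Step 3: Cox = 3.45306e-13 / 8.7800e-07 = 3.93e-07 F/cm^2

3.93e-07


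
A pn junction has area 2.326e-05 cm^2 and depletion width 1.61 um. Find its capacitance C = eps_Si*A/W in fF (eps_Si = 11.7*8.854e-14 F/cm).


Step 1: eps_Si = 11.7 * 8.854e-14 = 1.035918e-12 F/cm
Step 2: W in cm = 1.61 * 1e-4 = 1.61e-04 cm
Step 3: C = 1.035918e-12 * 2.326e-05 / 1.61e-04 = 1.496612e-13 F
Step 4: C = 149.66 fF

149.66


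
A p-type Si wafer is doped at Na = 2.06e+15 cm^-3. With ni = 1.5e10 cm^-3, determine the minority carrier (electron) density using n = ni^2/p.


Step 1: Majority hole concentration p ≈ Na = 2.06e+15 cm^-3
Step 2: n = ni^2 / Na = (1.5e10)^2 / 2.06e+15
Step 3: n = 1.09e+05 cm^-3

1.09e+05


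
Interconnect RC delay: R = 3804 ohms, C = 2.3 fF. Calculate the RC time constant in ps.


Step 1: tau = R * C
Step 2: tau = 3804 * 2.3 fF = 3804 * 2.3e-15 F
Step 3: tau = 8.7492e-12 s = 8.7492 ps

8.7492


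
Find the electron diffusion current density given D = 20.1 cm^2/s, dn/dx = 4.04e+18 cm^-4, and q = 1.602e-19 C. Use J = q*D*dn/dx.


Step 1: J = q * D * (dn/dx)
Step 2: J = 1.602e-19 * 20.1 * 4.04e+18
Step 3: J = 1.30e+01 A/cm^2

1.30e+01


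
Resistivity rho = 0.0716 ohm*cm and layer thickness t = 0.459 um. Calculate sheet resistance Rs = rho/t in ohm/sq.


Step 1: Convert thickness to cm: t = 0.459 um = 4.5900e-05 cm
Step 2: Rs = rho / t = 0.0716 / 4.5900e-05
Step 3: Rs = 1559.9 ohm/sq

1559.9


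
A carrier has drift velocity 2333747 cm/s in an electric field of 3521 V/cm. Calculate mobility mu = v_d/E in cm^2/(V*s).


Step 1: mu = v_d / E
Step 2: mu = 2333747 / 3521
Step 3: mu = 662.81 cm^2/(V*s)

662.81


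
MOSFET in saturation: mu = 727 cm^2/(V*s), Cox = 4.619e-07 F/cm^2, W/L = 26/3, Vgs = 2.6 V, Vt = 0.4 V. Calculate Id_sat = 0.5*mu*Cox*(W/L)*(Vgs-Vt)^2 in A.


Step 1: Overdrive voltage Vov = Vgs - Vt = 2.6 - 0.4 = 2.2 V
Step 2: W/L = 26/3 = 8.66667
Step 3: Id = 0.5 * 727 * 4.619e-07 * 8.66667 * 2.2^2
Step 4: Id = 7.04e-03 A

7.04e-03


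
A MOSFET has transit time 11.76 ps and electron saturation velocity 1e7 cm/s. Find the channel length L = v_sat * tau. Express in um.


Step 1: tau in seconds = 11.76 ps * 1e-12 = 1.1760e-11 s
Step 2: L = v_sat * tau = 1e7 * 1.1760e-11 = 1.1760e-04 cm
Step 3: L in um = 1.1760e-04 * 1e4 = 1.176 um

1.176


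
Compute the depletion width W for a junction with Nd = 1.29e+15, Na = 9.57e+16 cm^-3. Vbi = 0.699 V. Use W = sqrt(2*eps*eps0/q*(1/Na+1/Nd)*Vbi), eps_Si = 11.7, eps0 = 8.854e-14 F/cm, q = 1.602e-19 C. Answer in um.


Step 1: 1/Na + 1/Nd = 1/9.57e+16 + 1/1.29e+15 = 7.85643e-16
Step 2: 2*eps*eps0/q = 2*11.7*8.854e-14/1.602e-19 = 1.293281e+07
Step 3: W^2 = 1.293281e+07 * 7.85643e-16 * 0.699 = 7.10224e-09
Step 4: W = sqrt(7.10224e-09) = 8.427e-05 cm = 0.8427 um

0.8427


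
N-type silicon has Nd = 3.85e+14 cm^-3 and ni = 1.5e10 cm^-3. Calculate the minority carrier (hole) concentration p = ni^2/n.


Step 1: Since Nd >> ni, n ≈ Nd = 3.85e+14 cm^-3
Step 2: p = ni^2 / n = (1.5e10)^2 / 3.85e+14
Step 3: p = 2.25e20 / 3.85e+14 = 5.84e+05 cm^-3

5.84e+05


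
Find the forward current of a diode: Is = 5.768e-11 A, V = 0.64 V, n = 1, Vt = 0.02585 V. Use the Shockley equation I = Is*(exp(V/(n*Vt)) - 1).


Step 1: V/(n*Vt) = 0.64/(1*0.02585) = 24.7582
Step 2: exp(24.7582) = 5.6539e+10
Step 3: I = 5.768e-11 * (5.6539e+10 - 1) = 3.26e+00 A

3.26e+00


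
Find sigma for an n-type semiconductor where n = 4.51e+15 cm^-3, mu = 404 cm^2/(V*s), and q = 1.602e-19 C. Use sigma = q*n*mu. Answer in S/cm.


Step 1: sigma = q * n * mu
Step 2: sigma = 1.602e-19 * 4.51e+15 * 404
Step 3: sigma = 2.919e-01 S/cm

2.919e-01


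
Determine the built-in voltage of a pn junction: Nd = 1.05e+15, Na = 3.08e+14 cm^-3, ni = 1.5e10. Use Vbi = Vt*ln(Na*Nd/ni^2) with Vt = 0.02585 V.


Step 1: Compute Na*Nd/ni^2 = 3.08e+14 * 1.05e+15 / (1.5e10)^2 = 1.4373e+09
Step 2: ln(1.4373e+09) = 21.0860
Step 3: Vbi = 0.02585 * 21.0860 = 0.545 V

0.545


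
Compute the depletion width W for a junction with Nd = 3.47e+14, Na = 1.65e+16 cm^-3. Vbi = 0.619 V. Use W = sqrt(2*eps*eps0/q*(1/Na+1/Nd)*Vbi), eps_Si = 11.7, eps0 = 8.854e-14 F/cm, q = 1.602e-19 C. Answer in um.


Step 1: 1/Na + 1/Nd = 1/1.65e+16 + 1/3.47e+14 = 2.94245e-15
Step 2: 2*eps*eps0/q = 2*11.7*8.854e-14/1.602e-19 = 1.293281e+07
Step 3: W^2 = 1.293281e+07 * 2.94245e-15 * 0.619 = 2.35555e-08
Step 4: W = sqrt(2.35555e-08) = 1.535e-04 cm = 1.535 um

1.535


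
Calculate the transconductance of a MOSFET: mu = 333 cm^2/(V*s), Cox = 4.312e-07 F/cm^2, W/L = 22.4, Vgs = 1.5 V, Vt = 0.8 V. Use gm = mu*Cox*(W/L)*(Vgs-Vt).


Step 1: Vov = Vgs - Vt = 1.5 - 0.8 = 0.7 V
Step 2: gm = mu * Cox * (W/L) * Vov
Step 3: gm = 333 * 4.312e-07 * 22.4 * 0.7 = 2.25e-03 S

2.25e-03


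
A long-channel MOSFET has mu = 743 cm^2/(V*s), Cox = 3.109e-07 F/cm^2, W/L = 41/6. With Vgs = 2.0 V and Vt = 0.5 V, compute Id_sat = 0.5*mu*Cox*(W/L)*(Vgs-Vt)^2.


Step 1: Overdrive voltage Vov = Vgs - Vt = 2.0 - 0.5 = 1.5 V
Step 2: W/L = 41/6 = 6.83333
Step 3: Id = 0.5 * 743 * 3.109e-07 * 6.83333 * 1.5^2
Step 4: Id = 1.78e-03 A

1.78e-03


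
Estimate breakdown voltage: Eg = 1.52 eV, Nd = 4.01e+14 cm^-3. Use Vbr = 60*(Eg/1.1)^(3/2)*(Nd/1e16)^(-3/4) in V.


Step 1: Eg/1.1 = 1.52/1.1 = 1.381818
Step 2: (Eg/1.1)^1.5 = 1.381818^1.5 = 1.624337
Step 3: (Nd/1e16)^(-0.75) = (0.0401)^(-0.75) = 11.159423
Step 4: Vbr = 60 * 1.624337 * 11.159423 = 1087.6 V

1087.6


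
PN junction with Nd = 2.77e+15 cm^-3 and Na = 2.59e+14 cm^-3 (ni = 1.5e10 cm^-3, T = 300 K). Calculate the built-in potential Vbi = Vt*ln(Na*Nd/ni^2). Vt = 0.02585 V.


Step 1: Compute Na*Nd/ni^2 = 2.59e+14 * 2.77e+15 / (1.5e10)^2 = 3.1886e+09
Step 2: ln(3.1886e+09) = 21.8828
Step 3: Vbi = 0.02585 * 21.8828 = 0.566 V

0.566


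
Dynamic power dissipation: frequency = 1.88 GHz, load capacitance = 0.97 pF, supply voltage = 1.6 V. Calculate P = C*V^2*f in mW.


Step 1: V^2 = 1.6^2 = 2.56 V^2
Step 2: P = C*V^2*f = 0.97e-12 F * 2.56 * 1.88e9 Hz
Step 3: P = 4.668416e-03 W
Step 4: P = 4.668 mW

4.668


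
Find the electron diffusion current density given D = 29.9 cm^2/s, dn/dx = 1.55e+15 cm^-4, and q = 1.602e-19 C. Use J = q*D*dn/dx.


Step 1: J = q * D * (dn/dx)
Step 2: J = 1.602e-19 * 29.9 * 1.55e+15
Step 3: J = 7.42e-03 A/cm^2

7.42e-03


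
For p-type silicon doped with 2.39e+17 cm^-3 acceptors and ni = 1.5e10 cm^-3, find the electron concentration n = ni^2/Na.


Step 1: Majority hole concentration p ≈ Na = 2.39e+17 cm^-3
Step 2: n = ni^2 / Na = (1.5e10)^2 / 2.39e+17
Step 3: n = 9.41e+02 cm^-3

9.41e+02


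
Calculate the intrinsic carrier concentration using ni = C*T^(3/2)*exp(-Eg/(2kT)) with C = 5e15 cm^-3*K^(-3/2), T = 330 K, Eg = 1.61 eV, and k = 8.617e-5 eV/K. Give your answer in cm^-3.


Step 1: Compute kT = 8.617e-5 * 330 = 0.0284361 eV
Step 2: Exponent = -Eg/(2kT) = -1.61/(2*0.0284361) = -28.30909
Step 3: T^(3/2) = 330^1.5 = 5994.75
Step 4: ni = 5e15 * 5994.75 * exp(-28.30909) = 1.52e+07 cm^-3

1.52e+07


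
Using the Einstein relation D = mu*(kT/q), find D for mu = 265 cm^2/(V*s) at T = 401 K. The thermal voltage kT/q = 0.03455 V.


Step 1: D = mu * (kT/q)
Step 2: D = 265 * 0.03455
Step 3: D = 9.16 cm^2/s

9.16


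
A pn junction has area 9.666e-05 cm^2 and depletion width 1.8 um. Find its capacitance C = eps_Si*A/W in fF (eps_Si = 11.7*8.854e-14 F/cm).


Step 1: eps_Si = 11.7 * 8.854e-14 = 1.035918e-12 F/cm
Step 2: W in cm = 1.8 * 1e-4 = 1.80e-04 cm
Step 3: C = 1.035918e-12 * 9.666e-05 / 1.80e-04 = 5.562880e-13 F
Step 4: C = 556.29 fF

556.29


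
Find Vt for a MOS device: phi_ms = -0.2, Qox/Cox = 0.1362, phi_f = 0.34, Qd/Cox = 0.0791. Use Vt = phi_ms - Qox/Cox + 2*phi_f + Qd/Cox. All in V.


Step 1: Vt = phi_ms - Qox/Cox + 2*phi_f + Qd/Cox
Step 2: Vt = -0.2 - 0.1362 + 2*0.34 + 0.0791
Step 3: Vt = -0.2 - 0.1362 + 0.68 + 0.0791
Step 4: Vt = 0.4229 V

0.4229


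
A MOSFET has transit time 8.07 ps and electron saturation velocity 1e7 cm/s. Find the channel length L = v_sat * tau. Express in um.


Step 1: tau in seconds = 8.07 ps * 1e-12 = 8.0700e-12 s
Step 2: L = v_sat * tau = 1e7 * 8.0700e-12 = 8.0700e-05 cm
Step 3: L in um = 8.0700e-05 * 1e4 = 0.807 um

0.807


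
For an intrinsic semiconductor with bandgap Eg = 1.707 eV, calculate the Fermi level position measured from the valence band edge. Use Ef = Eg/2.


Step 1: For an intrinsic semiconductor, the Fermi level sits at midgap.
Step 2: Ef = Eg / 2 = 1.707 / 2 = 0.8535 eV

0.8535


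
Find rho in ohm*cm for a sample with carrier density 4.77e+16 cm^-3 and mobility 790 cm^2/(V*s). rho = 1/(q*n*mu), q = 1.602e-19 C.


Step 1: sigma = q * n * mu = 1.602e-19 * 4.77e+16 * 790 = 6.03682e+00 S/cm
Step 2: rho = 1 / sigma = 1 / 6.03682e+00 = 0.1657 ohm*cm

0.1657


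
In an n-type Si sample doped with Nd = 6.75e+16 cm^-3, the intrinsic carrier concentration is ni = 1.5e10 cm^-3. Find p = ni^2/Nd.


Step 1: Since Nd >> ni, n ≈ Nd = 6.75e+16 cm^-3
Step 2: p = ni^2 / n = (1.5e10)^2 / 6.75e+16
Step 3: p = 2.25e20 / 6.75e+16 = 3.33e+03 cm^-3

3.33e+03


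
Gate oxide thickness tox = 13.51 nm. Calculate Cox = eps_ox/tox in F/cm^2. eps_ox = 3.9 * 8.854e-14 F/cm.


Step 1: eps_ox = 3.9 * 8.854e-14 = 3.45306e-13 F/cm
Step 2: tox in cm = 13.51 nm * 1e-7 = 1.3510e-06 cm
Step 3: Cox = 3.45306e-13 / 1.3510e-06 = 2.56e-07 F/cm^2

2.56e-07


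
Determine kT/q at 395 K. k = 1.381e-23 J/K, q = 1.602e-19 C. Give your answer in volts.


Step 1: kT = 1.381e-23 * 395 = 5.45495e-21 J
Step 2: Vt = kT/q = 5.45495e-21 / 1.602e-19
Step 3: Vt = 0.03405 V

0.03405


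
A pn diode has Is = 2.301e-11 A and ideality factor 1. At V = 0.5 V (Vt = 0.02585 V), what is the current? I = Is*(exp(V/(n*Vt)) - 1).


Step 1: V/(n*Vt) = 0.5/(1*0.02585) = 19.3424
Step 2: exp(19.3424) = 2.5136e+08
Step 3: I = 2.301e-11 * (2.5136e+08 - 1) = 5.78e-03 A

5.78e-03


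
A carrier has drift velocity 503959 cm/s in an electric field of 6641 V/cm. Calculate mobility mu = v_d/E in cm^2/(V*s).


Step 1: mu = v_d / E
Step 2: mu = 503959 / 6641
Step 3: mu = 75.89 cm^2/(V*s)

75.89


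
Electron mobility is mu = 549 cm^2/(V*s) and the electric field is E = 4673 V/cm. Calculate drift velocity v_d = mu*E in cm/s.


Step 1: v_d = mu * E
Step 2: v_d = 549 * 4673 = 2565477
Step 3: v_d = 2.57e+06 cm/s

2.57e+06


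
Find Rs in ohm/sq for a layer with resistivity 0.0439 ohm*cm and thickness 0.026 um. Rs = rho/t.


Step 1: Convert thickness to cm: t = 0.026 um = 2.6000e-06 cm
Step 2: Rs = rho / t = 0.0439 / 2.6000e-06
Step 3: Rs = 16884.6 ohm/sq

16884.6


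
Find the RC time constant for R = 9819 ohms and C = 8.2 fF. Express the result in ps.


Step 1: tau = R * C
Step 2: tau = 9819 * 8.2 fF = 9819 * 8.2e-15 F
Step 3: tau = 8.05158e-11 s = 80.5158 ps

80.5158


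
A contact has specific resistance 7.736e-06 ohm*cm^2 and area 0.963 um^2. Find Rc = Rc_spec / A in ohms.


Step 1: Convert area to cm^2: 0.963 um^2 = 9.6300e-09 cm^2
Step 2: Rc = Rc_spec / A = 7.736e-06 / 9.6300e-09
Step 3: Rc = 8.03e+02 ohms

8.03e+02


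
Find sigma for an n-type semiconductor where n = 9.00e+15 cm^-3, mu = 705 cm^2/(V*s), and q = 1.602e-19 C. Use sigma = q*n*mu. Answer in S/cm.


Step 1: sigma = q * n * mu
Step 2: sigma = 1.602e-19 * 9.00e+15 * 705
Step 3: sigma = 1.016e+00 S/cm

1.016e+00


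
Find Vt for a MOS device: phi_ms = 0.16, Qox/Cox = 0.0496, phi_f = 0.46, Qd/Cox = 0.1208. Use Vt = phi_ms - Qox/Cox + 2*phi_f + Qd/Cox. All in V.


Step 1: Vt = phi_ms - Qox/Cox + 2*phi_f + Qd/Cox
Step 2: Vt = 0.16 - 0.0496 + 2*0.46 + 0.1208
Step 3: Vt = 0.16 - 0.0496 + 0.92 + 0.1208
Step 4: Vt = 1.1512 V

1.1512


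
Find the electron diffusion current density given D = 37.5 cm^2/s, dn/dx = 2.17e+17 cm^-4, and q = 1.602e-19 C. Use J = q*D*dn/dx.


Step 1: J = q * D * (dn/dx)
Step 2: J = 1.602e-19 * 37.5 * 2.17e+17
Step 3: J = 1.30e+00 A/cm^2

1.30e+00


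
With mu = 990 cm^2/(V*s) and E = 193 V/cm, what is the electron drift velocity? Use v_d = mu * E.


Step 1: v_d = mu * E
Step 2: v_d = 990 * 193 = 191070
Step 3: v_d = 1.91e+05 cm/s

1.91e+05


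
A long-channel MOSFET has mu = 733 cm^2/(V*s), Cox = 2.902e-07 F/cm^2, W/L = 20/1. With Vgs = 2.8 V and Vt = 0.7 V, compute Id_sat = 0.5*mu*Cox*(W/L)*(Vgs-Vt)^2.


Step 1: Overdrive voltage Vov = Vgs - Vt = 2.8 - 0.7 = 2.1 V
Step 2: W/L = 20/1 = 20
Step 3: Id = 0.5 * 733 * 2.902e-07 * 20 * 2.1^2
Step 4: Id = 9.38e-03 A

9.38e-03


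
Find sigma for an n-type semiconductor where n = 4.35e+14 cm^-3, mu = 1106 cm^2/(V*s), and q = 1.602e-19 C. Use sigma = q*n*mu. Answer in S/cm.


Step 1: sigma = q * n * mu
Step 2: sigma = 1.602e-19 * 4.35e+14 * 1106
Step 3: sigma = 7.707e-02 S/cm

7.707e-02


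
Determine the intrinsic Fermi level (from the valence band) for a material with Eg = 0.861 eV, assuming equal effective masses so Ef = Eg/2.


Step 1: For an intrinsic semiconductor, the Fermi level sits at midgap.
Step 2: Ef = Eg / 2 = 0.861 / 2 = 0.4305 eV

0.4305


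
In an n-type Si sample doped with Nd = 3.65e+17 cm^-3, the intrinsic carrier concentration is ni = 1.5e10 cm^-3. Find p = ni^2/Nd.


Step 1: Since Nd >> ni, n ≈ Nd = 3.65e+17 cm^-3
Step 2: p = ni^2 / n = (1.5e10)^2 / 3.65e+17
Step 3: p = 2.25e20 / 3.65e+17 = 6.16e+02 cm^-3

6.16e+02


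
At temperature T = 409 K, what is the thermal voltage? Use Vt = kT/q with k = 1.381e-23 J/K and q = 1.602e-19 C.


Step 1: kT = 1.381e-23 * 409 = 5.64829e-21 J
Step 2: Vt = kT/q = 5.64829e-21 / 1.602e-19
Step 3: Vt = 0.03526 V

0.03526


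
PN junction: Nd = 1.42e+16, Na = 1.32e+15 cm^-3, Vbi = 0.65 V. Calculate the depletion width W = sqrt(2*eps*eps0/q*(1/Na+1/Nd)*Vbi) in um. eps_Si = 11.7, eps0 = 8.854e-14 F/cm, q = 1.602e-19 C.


Step 1: 1/Na + 1/Nd = 1/1.32e+15 + 1/1.42e+16 = 8.27998e-16
Step 2: 2*eps*eps0/q = 2*11.7*8.854e-14/1.602e-19 = 1.293281e+07
Step 3: W^2 = 1.293281e+07 * 8.27998e-16 * 0.65 = 6.96042e-09
Step 4: W = sqrt(6.96042e-09) = 8.343e-05 cm = 0.8343 um

0.8343


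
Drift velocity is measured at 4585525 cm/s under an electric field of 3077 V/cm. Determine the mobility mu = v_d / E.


Step 1: mu = v_d / E
Step 2: mu = 4585525 / 3077
Step 3: mu = 1490.26 cm^2/(V*s)

1490.26


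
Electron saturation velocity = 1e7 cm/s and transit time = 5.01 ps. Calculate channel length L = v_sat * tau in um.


Step 1: tau in seconds = 5.01 ps * 1e-12 = 5.0100e-12 s
Step 2: L = v_sat * tau = 1e7 * 5.0100e-12 = 5.0100e-05 cm
Step 3: L in um = 5.0100e-05 * 1e4 = 0.501 um

0.501


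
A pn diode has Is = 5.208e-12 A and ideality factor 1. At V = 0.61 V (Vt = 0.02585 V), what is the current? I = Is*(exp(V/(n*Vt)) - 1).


Step 1: V/(n*Vt) = 0.61/(1*0.02585) = 23.5977
Step 2: exp(23.5977) = 1.7715e+10
Step 3: I = 5.208e-12 * (1.7715e+10 - 1) = 9.23e-02 A

9.23e-02


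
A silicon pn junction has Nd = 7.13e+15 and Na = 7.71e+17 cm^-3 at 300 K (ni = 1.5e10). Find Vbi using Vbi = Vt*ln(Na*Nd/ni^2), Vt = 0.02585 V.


Step 1: Compute Na*Nd/ni^2 = 7.71e+17 * 7.13e+15 / (1.5e10)^2 = 2.4432e+13
Step 2: ln(2.4432e+13) = 30.8269
Step 3: Vbi = 0.02585 * 30.8269 = 0.797 V

0.797


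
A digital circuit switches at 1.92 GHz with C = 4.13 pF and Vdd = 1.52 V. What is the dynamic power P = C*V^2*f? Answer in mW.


Step 1: V^2 = 1.52^2 = 2.3104 V^2
Step 2: P = C*V^2*f = 4.13e-12 F * 2.3104 * 1.92e9 Hz
Step 3: P = 1.832054784e-02 W
Step 4: P = 18.321 mW

18.321


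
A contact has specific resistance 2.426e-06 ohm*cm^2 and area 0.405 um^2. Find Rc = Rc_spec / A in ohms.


Step 1: Convert area to cm^2: 0.405 um^2 = 4.0500e-09 cm^2
Step 2: Rc = Rc_spec / A = 2.426e-06 / 4.0500e-09
Step 3: Rc = 5.99e+02 ohms

5.99e+02


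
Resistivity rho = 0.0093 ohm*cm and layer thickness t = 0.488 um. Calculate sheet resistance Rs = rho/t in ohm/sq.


Step 1: Convert thickness to cm: t = 0.488 um = 4.8800e-05 cm
Step 2: Rs = rho / t = 0.0093 / 4.8800e-05
Step 3: Rs = 190.6 ohm/sq

190.6


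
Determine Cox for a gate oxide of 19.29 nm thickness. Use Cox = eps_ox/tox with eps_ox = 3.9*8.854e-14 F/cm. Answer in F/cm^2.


Step 1: eps_ox = 3.9 * 8.854e-14 = 3.45306e-13 F/cm
Step 2: tox in cm = 19.29 nm * 1e-7 = 1.9290e-06 cm
Step 3: Cox = 3.45306e-13 / 1.9290e-06 = 1.79e-07 F/cm^2

1.79e-07


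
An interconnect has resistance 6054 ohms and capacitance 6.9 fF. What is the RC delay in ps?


Step 1: tau = R * C
Step 2: tau = 6054 * 6.9 fF = 6054 * 6.9e-15 F
Step 3: tau = 4.17726e-11 s = 41.7726 ps

41.7726


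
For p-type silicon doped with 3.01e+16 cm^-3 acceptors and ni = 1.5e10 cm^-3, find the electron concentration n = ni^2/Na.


Step 1: Majority hole concentration p ≈ Na = 3.01e+16 cm^-3
Step 2: n = ni^2 / Na = (1.5e10)^2 / 3.01e+16
Step 3: n = 7.48e+03 cm^-3

7.48e+03


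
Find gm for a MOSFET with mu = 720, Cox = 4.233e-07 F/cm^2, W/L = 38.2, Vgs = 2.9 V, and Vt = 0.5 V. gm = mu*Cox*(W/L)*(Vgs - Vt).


Step 1: Vov = Vgs - Vt = 2.9 - 0.5 = 2.4 V
Step 2: gm = mu * Cox * (W/L) * Vov
Step 3: gm = 720 * 4.233e-07 * 38.2 * 2.4 = 2.79e-02 S

2.79e-02


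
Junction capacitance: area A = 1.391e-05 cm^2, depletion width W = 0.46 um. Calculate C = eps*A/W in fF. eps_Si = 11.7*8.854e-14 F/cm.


Step 1: eps_Si = 11.7 * 8.854e-14 = 1.035918e-12 F/cm
Step 2: W in cm = 0.46 * 1e-4 = 4.60e-05 cm
Step 3: C = 1.035918e-12 * 1.391e-05 / 4.60e-05 = 3.132526e-13 F
Step 4: C = 313.25 fF

313.25


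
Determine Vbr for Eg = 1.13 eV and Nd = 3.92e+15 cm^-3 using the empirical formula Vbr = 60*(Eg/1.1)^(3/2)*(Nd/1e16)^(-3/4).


Step 1: Eg/1.1 = 1.13/1.1 = 1.027273
Step 2: (Eg/1.1)^1.5 = 1.027273^1.5 = 1.041187
Step 3: (Nd/1e16)^(-0.75) = (0.392)^(-0.75) = 2.018531
Step 4: Vbr = 60 * 1.041187 * 2.018531 = 126.1 V

126.1


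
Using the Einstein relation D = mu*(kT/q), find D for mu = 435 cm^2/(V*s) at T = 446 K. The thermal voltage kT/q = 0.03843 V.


Step 1: D = mu * (kT/q)
Step 2: D = 435 * 0.03843
Step 3: D = 16.72 cm^2/s

16.72


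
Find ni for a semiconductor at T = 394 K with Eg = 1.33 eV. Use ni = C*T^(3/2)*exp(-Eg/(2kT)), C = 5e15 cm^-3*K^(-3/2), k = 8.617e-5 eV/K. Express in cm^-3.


Step 1: Compute kT = 8.617e-5 * 394 = 0.03395098 eV
Step 2: Exponent = -Eg/(2kT) = -1.33/(2*0.03395098) = -19.58706
Step 3: T^(3/2) = 394^1.5 = 7820.68
Step 4: ni = 5e15 * 7820.68 * exp(-19.58706) = 1.22e+11 cm^-3

1.22e+11


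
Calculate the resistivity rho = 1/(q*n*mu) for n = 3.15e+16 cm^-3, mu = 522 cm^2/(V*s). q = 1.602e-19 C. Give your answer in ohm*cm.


Step 1: sigma = q * n * mu = 1.602e-19 * 3.15e+16 * 522 = 2.63417e+00 S/cm
Step 2: rho = 1 / sigma = 1 / 2.63417e+00 = 0.3796 ohm*cm

0.3796


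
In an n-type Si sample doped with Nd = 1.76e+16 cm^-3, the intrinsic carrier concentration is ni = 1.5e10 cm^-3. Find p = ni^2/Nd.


Step 1: Since Nd >> ni, n ≈ Nd = 1.76e+16 cm^-3
Step 2: p = ni^2 / n = (1.5e10)^2 / 1.76e+16
Step 3: p = 2.25e20 / 1.76e+16 = 1.28e+04 cm^-3

1.28e+04


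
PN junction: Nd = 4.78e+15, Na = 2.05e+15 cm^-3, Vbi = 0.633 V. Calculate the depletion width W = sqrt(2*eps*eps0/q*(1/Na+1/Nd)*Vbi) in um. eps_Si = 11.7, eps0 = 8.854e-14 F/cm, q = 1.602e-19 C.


Step 1: 1/Na + 1/Nd = 1/2.05e+15 + 1/4.78e+15 = 6.97010e-16
Step 2: 2*eps*eps0/q = 2*11.7*8.854e-14/1.602e-19 = 1.293281e+07
Step 3: W^2 = 1.293281e+07 * 6.97010e-16 * 0.633 = 5.70605e-09
Step 4: W = sqrt(5.70605e-09) = 7.554e-05 cm = 0.7554 um

0.7554


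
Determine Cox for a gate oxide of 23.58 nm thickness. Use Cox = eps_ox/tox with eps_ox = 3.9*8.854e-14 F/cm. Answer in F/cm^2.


Step 1: eps_ox = 3.9 * 8.854e-14 = 3.45306e-13 F/cm
Step 2: tox in cm = 23.58 nm * 1e-7 = 2.3580e-06 cm
Step 3: Cox = 3.45306e-13 / 2.3580e-06 = 1.46e-07 F/cm^2

1.46e-07


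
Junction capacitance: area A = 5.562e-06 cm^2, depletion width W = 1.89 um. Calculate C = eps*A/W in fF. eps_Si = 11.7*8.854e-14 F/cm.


Step 1: eps_Si = 11.7 * 8.854e-14 = 1.035918e-12 F/cm
Step 2: W in cm = 1.89 * 1e-4 = 1.89e-04 cm
Step 3: C = 1.035918e-12 * 5.562e-06 / 1.89e-04 = 3.048559e-14 F
Step 4: C = 30.49 fF

30.49


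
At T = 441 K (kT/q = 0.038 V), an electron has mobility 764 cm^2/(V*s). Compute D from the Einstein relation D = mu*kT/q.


Step 1: D = mu * (kT/q)
Step 2: D = 764 * 0.038
Step 3: D = 29.03 cm^2/s

29.03


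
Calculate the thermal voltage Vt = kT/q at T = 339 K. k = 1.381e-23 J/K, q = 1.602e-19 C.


Step 1: kT = 1.381e-23 * 339 = 4.68159e-21 J
Step 2: Vt = kT/q = 4.68159e-21 / 1.602e-19
Step 3: Vt = 0.02922 V

0.02922


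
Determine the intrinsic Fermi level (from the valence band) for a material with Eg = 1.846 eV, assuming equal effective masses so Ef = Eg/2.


Step 1: For an intrinsic semiconductor, the Fermi level sits at midgap.
Step 2: Ef = Eg / 2 = 1.846 / 2 = 0.923 eV

0.923


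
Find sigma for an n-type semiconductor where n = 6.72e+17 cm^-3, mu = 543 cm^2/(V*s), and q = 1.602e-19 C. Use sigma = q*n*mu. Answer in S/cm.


Step 1: sigma = q * n * mu
Step 2: sigma = 1.602e-19 * 6.72e+17 * 543
Step 3: sigma = 5.846e+01 S/cm

5.846e+01


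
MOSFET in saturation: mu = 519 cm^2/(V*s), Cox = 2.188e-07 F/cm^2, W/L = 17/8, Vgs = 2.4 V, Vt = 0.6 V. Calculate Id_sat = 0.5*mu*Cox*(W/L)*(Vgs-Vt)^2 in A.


Step 1: Overdrive voltage Vov = Vgs - Vt = 2.4 - 0.6 = 1.8 V
Step 2: W/L = 17/8 = 2.125
Step 3: Id = 0.5 * 519 * 2.188e-07 * 2.125 * 1.8^2
Step 4: Id = 3.91e-04 A

3.91e-04


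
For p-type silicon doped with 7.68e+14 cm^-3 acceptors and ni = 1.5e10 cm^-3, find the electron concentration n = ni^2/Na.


Step 1: Majority hole concentration p ≈ Na = 7.68e+14 cm^-3
Step 2: n = ni^2 / Na = (1.5e10)^2 / 7.68e+14
Step 3: n = 2.93e+05 cm^-3

2.93e+05


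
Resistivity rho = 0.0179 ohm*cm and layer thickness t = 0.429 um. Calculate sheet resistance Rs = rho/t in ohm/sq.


Step 1: Convert thickness to cm: t = 0.429 um = 4.2900e-05 cm
Step 2: Rs = rho / t = 0.0179 / 4.2900e-05
Step 3: Rs = 417.2 ohm/sq

417.2


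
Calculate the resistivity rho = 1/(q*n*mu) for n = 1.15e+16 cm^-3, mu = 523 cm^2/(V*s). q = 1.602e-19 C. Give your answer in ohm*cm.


Step 1: sigma = q * n * mu = 1.602e-19 * 1.15e+16 * 523 = 9.63523e-01 S/cm
Step 2: rho = 1 / sigma = 1 / 9.63523e-01 = 1.038 ohm*cm

1.038


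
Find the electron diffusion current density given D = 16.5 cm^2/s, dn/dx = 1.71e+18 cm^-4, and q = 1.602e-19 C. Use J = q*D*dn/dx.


Step 1: J = q * D * (dn/dx)
Step 2: J = 1.602e-19 * 16.5 * 1.71e+18
Step 3: J = 4.52e+00 A/cm^2

4.52e+00


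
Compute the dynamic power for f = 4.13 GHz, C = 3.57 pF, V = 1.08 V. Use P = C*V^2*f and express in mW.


Step 1: V^2 = 1.08^2 = 1.1664 V^2
Step 2: P = C*V^2*f = 3.57e-12 F * 1.1664 * 4.13e9 Hz
Step 3: P = 1.719751824e-02 W
Step 4: P = 17.198 mW

17.198


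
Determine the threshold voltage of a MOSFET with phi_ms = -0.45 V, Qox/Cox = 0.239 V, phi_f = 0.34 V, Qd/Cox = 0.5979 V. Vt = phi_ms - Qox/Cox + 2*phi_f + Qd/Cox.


Step 1: Vt = phi_ms - Qox/Cox + 2*phi_f + Qd/Cox
Step 2: Vt = -0.45 - 0.239 + 2*0.34 + 0.5979
Step 3: Vt = -0.45 - 0.239 + 0.68 + 0.5979
Step 4: Vt = 0.5889 V

0.5889


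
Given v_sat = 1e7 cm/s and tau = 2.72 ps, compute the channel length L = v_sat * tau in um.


Step 1: tau in seconds = 2.72 ps * 1e-12 = 2.7200e-12 s
Step 2: L = v_sat * tau = 1e7 * 2.7200e-12 = 2.7200e-05 cm
Step 3: L in um = 2.7200e-05 * 1e4 = 0.272 um

0.272


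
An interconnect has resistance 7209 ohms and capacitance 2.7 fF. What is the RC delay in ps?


Step 1: tau = R * C
Step 2: tau = 7209 * 2.7 fF = 7209 * 2.7e-15 F
Step 3: tau = 1.94643e-11 s = 19.4643 ps

19.4643


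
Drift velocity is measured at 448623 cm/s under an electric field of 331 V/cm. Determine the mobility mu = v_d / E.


Step 1: mu = v_d / E
Step 2: mu = 448623 / 331
Step 3: mu = 1355.36 cm^2/(V*s)

1355.36


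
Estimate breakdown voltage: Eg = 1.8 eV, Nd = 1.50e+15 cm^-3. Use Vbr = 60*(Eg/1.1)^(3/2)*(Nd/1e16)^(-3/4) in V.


Step 1: Eg/1.1 = 1.8/1.1 = 1.636364
Step 2: (Eg/1.1)^1.5 = 1.636364^1.5 = 2.093244
Step 3: (Nd/1e16)^(-0.75) = (0.15)^(-0.75) = 4.148887
Step 4: Vbr = 60 * 2.093244 * 4.148887 = 521.1 V

521.1


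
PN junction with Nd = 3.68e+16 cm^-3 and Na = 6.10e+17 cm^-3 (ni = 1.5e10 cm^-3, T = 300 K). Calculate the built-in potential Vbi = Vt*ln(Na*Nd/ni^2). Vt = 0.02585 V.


Step 1: Compute Na*Nd/ni^2 = 6.10e+17 * 3.68e+16 / (1.5e10)^2 = 9.9769e+13
Step 2: ln(9.9769e+13) = 32.2339
Step 3: Vbi = 0.02585 * 32.2339 = 0.833 V

0.833


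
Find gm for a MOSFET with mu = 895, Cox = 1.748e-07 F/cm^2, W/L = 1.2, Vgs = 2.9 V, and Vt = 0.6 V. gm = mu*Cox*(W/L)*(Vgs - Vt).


Step 1: Vov = Vgs - Vt = 2.9 - 0.6 = 2.3 V
Step 2: gm = mu * Cox * (W/L) * Vov
Step 3: gm = 895 * 1.748e-07 * 1.2 * 2.3 = 4.32e-04 S

4.32e-04


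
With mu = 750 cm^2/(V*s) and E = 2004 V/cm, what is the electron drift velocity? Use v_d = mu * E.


Step 1: v_d = mu * E
Step 2: v_d = 750 * 2004 = 1503000
Step 3: v_d = 1.50e+06 cm/s

1.50e+06


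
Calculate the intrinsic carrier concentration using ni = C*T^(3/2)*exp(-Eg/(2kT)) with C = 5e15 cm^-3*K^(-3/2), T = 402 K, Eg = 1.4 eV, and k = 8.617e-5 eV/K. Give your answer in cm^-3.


Step 1: Compute kT = 8.617e-5 * 402 = 0.03464034 eV
Step 2: Exponent = -Eg/(2kT) = -1.4/(2*0.03464034) = -20.20765
Step 3: T^(3/2) = 402^1.5 = 8060.07
Step 4: ni = 5e15 * 8060.07 * exp(-20.20765) = 6.75e+10 cm^-3

6.75e+10


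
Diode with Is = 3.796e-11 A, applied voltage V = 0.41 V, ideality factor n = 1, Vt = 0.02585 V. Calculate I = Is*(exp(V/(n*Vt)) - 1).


Step 1: V/(n*Vt) = 0.41/(1*0.02585) = 15.8607
Step 2: exp(15.8607) = 7.7306e+06
Step 3: I = 3.796e-11 * (7.7306e+06 - 1) = 2.93e-04 A

2.93e-04


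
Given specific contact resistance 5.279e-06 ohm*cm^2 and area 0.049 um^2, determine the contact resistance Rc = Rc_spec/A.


Step 1: Convert area to cm^2: 0.049 um^2 = 4.9000e-10 cm^2
Step 2: Rc = Rc_spec / A = 5.279e-06 / 4.9000e-10
Step 3: Rc = 1.08e+04 ohms

1.08e+04


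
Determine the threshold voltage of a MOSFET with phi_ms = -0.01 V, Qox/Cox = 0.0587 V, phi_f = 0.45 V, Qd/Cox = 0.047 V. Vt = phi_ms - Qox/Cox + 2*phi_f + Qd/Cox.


Step 1: Vt = phi_ms - Qox/Cox + 2*phi_f + Qd/Cox
Step 2: Vt = -0.01 - 0.0587 + 2*0.45 + 0.047
Step 3: Vt = -0.01 - 0.0587 + 0.9 + 0.047
Step 4: Vt = 0.8783 V

0.8783


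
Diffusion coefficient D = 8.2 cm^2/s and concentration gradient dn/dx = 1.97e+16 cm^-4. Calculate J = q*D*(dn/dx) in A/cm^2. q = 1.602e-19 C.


Step 1: J = q * D * (dn/dx)
Step 2: J = 1.602e-19 * 8.2 * 1.97e+16
Step 3: J = 2.59e-02 A/cm^2

2.59e-02


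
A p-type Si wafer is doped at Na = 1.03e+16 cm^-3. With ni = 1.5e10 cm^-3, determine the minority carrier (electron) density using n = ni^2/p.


Step 1: Majority hole concentration p ≈ Na = 1.03e+16 cm^-3
Step 2: n = ni^2 / Na = (1.5e10)^2 / 1.03e+16
Step 3: n = 2.18e+04 cm^-3

2.18e+04


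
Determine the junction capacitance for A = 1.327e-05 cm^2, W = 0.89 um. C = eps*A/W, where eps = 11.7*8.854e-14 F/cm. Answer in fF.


Step 1: eps_Si = 11.7 * 8.854e-14 = 1.035918e-12 F/cm
Step 2: W in cm = 0.89 * 1e-4 = 8.90e-05 cm
Step 3: C = 1.035918e-12 * 1.327e-05 / 8.90e-05 = 1.544565e-13 F
Step 4: C = 154.46 fF

154.46


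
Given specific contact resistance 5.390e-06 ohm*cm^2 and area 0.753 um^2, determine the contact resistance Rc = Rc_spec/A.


Step 1: Convert area to cm^2: 0.753 um^2 = 7.5300e-09 cm^2
Step 2: Rc = Rc_spec / A = 5.390e-06 / 7.5300e-09
Step 3: Rc = 7.16e+02 ohms

7.16e+02


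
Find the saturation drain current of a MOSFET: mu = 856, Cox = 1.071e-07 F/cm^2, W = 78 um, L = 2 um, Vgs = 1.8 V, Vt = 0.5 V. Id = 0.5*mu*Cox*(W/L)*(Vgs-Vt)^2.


Step 1: Overdrive voltage Vov = Vgs - Vt = 1.8 - 0.5 = 1.3 V
Step 2: W/L = 78/2 = 39
Step 3: Id = 0.5 * 856 * 1.071e-07 * 39 * 1.3^2
Step 4: Id = 3.02e-03 A

3.02e-03


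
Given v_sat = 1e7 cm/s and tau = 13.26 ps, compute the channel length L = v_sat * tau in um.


Step 1: tau in seconds = 13.26 ps * 1e-12 = 1.3260e-11 s
Step 2: L = v_sat * tau = 1e7 * 1.3260e-11 = 1.3260e-04 cm
Step 3: L in um = 1.3260e-04 * 1e4 = 1.326 um

1.326


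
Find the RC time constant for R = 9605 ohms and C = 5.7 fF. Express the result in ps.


Step 1: tau = R * C
Step 2: tau = 9605 * 5.7 fF = 9605 * 5.7e-15 F
Step 3: tau = 5.47485e-11 s = 54.7485 ps

54.7485


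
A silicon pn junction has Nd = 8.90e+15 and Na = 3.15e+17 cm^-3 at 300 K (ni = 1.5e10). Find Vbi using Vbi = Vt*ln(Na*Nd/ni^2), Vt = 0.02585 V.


Step 1: Compute Na*Nd/ni^2 = 3.15e+17 * 8.90e+15 / (1.5e10)^2 = 1.2460e+13
Step 2: ln(1.2460e+13) = 30.1535
Step 3: Vbi = 0.02585 * 30.1535 = 0.779 V

0.779


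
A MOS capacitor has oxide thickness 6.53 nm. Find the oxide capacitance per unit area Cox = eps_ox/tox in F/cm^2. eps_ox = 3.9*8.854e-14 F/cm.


Step 1: eps_ox = 3.9 * 8.854e-14 = 3.45306e-13 F/cm
Step 2: tox in cm = 6.53 nm * 1e-7 = 6.5300e-07 cm
Step 3: Cox = 3.45306e-13 / 6.5300e-07 = 5.29e-07 F/cm^2

5.29e-07


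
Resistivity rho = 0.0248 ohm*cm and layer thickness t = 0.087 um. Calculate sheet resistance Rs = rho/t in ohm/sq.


Step 1: Convert thickness to cm: t = 0.087 um = 8.7000e-06 cm
Step 2: Rs = rho / t = 0.0248 / 8.7000e-06
Step 3: Rs = 2850.6 ohm/sq

2850.6


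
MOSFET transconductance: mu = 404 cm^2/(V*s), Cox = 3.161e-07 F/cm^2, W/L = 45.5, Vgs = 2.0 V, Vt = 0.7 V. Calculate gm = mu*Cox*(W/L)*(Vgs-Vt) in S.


Step 1: Vov = Vgs - Vt = 2.0 - 0.7 = 1.3 V
Step 2: gm = mu * Cox * (W/L) * Vov
Step 3: gm = 404 * 3.161e-07 * 45.5 * 1.3 = 7.55e-03 S

7.55e-03


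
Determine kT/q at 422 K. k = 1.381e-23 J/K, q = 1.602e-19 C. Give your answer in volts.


Step 1: kT = 1.381e-23 * 422 = 5.82782e-21 J
Step 2: Vt = kT/q = 5.82782e-21 / 1.602e-19
Step 3: Vt = 0.03638 V

0.03638


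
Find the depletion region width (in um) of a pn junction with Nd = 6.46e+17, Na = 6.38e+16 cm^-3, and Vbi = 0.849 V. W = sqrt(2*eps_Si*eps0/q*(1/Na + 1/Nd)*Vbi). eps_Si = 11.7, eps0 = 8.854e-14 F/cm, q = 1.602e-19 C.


Step 1: 1/Na + 1/Nd = 1/6.38e+16 + 1/6.46e+17 = 1.72220e-17
Step 2: 2*eps*eps0/q = 2*11.7*8.854e-14/1.602e-19 = 1.293281e+07
Step 3: W^2 = 1.293281e+07 * 1.72220e-17 * 0.849 = 1.89097e-10
Step 4: W = sqrt(1.89097e-10) = 1.375e-05 cm = 0.1375 um

0.1375


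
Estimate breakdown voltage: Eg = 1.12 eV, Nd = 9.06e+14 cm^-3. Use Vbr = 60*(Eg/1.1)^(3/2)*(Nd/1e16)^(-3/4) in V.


Step 1: Eg/1.1 = 1.12/1.1 = 1.018182
Step 2: (Eg/1.1)^1.5 = 1.018182^1.5 = 1.027397
Step 3: (Nd/1e16)^(-0.75) = (0.0906)^(-0.75) = 6.055554
Step 4: Vbr = 60 * 1.027397 * 6.055554 = 373.3 V

373.3


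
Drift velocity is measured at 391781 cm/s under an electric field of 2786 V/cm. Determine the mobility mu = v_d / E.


Step 1: mu = v_d / E
Step 2: mu = 391781 / 2786
Step 3: mu = 140.62 cm^2/(V*s)

140.62


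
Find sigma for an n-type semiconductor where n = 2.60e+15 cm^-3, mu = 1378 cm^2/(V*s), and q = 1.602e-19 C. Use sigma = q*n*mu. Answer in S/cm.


Step 1: sigma = q * n * mu
Step 2: sigma = 1.602e-19 * 2.60e+15 * 1378
Step 3: sigma = 5.740e-01 S/cm

5.740e-01


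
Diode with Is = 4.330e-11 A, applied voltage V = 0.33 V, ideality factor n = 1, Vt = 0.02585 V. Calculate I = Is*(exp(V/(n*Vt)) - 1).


Step 1: V/(n*Vt) = 0.33/(1*0.02585) = 12.7660
Step 2: exp(12.7660) = 3.5011e+05
Step 3: I = 4.330e-11 * (3.5011e+05 - 1) = 1.52e-05 A

1.52e-05


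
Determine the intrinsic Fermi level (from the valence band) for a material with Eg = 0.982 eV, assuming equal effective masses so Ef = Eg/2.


Step 1: For an intrinsic semiconductor, the Fermi level sits at midgap.
Step 2: Ef = Eg / 2 = 0.982 / 2 = 0.491 eV

0.491


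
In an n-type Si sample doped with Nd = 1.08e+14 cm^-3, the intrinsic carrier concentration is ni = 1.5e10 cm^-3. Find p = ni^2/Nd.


Step 1: Since Nd >> ni, n ≈ Nd = 1.08e+14 cm^-3
Step 2: p = ni^2 / n = (1.5e10)^2 / 1.08e+14
Step 3: p = 2.25e20 / 1.08e+14 = 2.08e+06 cm^-3

2.08e+06
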